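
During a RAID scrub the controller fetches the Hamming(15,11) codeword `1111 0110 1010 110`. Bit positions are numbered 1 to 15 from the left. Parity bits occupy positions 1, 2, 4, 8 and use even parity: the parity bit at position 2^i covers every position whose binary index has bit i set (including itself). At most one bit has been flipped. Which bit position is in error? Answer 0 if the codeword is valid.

s1: b1⊕b3⊕b5⊕b7⊕b9⊕b11⊕b13⊕b15 = 1⊕1⊕0⊕1⊕1⊕1⊕1⊕0 = 0
s2: b2⊕b3⊕b6⊕b7⊕b10⊕b11⊕b14⊕b15 = 1⊕1⊕1⊕1⊕0⊕1⊕1⊕0 = 0
s4: b4⊕b5⊕b6⊕b7⊕b12⊕b13⊕b14⊕b15 = 1⊕0⊕1⊕1⊕0⊕1⊕1⊕0 = 1
s8: b8⊕b9⊕b10⊕b11⊕b12⊕b13⊕b14⊕b15 = 0⊕1⊕0⊕1⊕0⊕1⊕1⊕0 = 0
Syndrome (s8...s1) = 0100 → position 4.

4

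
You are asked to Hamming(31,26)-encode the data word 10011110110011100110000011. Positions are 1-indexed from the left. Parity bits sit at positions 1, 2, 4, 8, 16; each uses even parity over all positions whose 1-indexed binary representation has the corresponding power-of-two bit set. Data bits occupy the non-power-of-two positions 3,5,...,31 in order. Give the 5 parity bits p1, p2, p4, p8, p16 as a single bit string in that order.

Place data bits at non-power-of-two positions: b3=1, b5=0, b6=0, b7=1, b9=1, b10=1, b11=1, b12=0, b13=1, b14=1, b15=0, b17=0, b18=1, b19=1, b20=1, b21=0, b22=0, b23=1, b24=1, b25=0, b26=0, b27=0, b28=0, b29=0, b30=1, b31=1.
p1 = XOR of data positions {3,5,7,9,11,13,15,17,19,21,23,25,27,29,31} = 1⊕0⊕1⊕1⊕1⊕1⊕0⊕0⊕1⊕0⊕1⊕0⊕0⊕0⊕1 = 0
p2 = XOR of data positions {3,6,7,10,11,14,15,18,19,22,23,26,27,30,31} = 1⊕0⊕1⊕1⊕1⊕1⊕0⊕1⊕1⊕0⊕1⊕0⊕0⊕1⊕1 = 0
p4 = XOR of data positions {5,6,7,12,13,14,15,20,21,22,23,28,29,30,31} = 0⊕0⊕1⊕0⊕1⊕1⊕0⊕1⊕0⊕0⊕1⊕0⊕0⊕1⊕1 = 1
p8 = XOR of data positions {9,10,11,12,13,14,15,24,25,26,27,28,29,30,31} = 1⊕1⊕1⊕0⊕1⊕1⊕0⊕1⊕0⊕0⊕0⊕0⊕0⊕1⊕1 = 0
p16 = XOR of data positions {17,18,19,20,21,22,23,24,25,26,27,28,29,30,31} = 0⊕1⊕1⊕1⊕0⊕0⊕1⊕1⊕0⊕0⊕0⊕0⊕0⊕1⊕1 = 1
Parity bits p1,p2,p4,p8,p16 = 00101

00101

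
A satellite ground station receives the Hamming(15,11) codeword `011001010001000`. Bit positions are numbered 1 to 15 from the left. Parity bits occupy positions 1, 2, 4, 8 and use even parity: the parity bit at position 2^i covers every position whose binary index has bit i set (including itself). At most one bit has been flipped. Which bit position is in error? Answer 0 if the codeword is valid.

s1: b1⊕b3⊕b5⊕b7⊕b9⊕b11⊕b13⊕b15 = 0⊕1⊕0⊕0⊕0⊕0⊕0⊕0 = 1
s2: b2⊕b3⊕b6⊕b7⊕b10⊕b11⊕b14⊕b15 = 1⊕1⊕1⊕0⊕0⊕0⊕0⊕0 = 1
s4: b4⊕b5⊕b6⊕b7⊕b12⊕b13⊕b14⊕b15 = 0⊕0⊕1⊕0⊕1⊕0⊕0⊕0 = 0
s8: b8⊕b9⊕b10⊕b11⊕b12⊕b13⊕b14⊕b15 = 1⊕0⊕0⊕0⊕1⊕0⊕0⊕0 = 0
Syndrome (s8...s1) = 0011 → position 3.

3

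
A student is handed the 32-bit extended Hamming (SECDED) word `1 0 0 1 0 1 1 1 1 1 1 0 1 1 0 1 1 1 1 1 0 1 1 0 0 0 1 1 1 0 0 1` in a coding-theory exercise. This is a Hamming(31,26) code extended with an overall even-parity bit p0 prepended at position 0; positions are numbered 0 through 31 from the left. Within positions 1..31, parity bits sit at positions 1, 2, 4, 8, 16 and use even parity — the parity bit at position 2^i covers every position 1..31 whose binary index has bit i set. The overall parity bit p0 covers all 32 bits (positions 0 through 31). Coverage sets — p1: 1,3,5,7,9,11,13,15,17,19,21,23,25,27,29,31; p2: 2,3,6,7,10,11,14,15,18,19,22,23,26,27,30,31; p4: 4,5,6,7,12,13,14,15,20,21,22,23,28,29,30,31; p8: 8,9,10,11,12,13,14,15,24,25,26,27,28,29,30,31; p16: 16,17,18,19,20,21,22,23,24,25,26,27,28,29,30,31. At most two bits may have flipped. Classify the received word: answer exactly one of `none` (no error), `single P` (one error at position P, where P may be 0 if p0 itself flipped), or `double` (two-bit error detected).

single 3

s1: b1⊕b3⊕b5⊕b7⊕b9⊕b11⊕b13⊕b15⊕b17⊕b19⊕b21⊕b23⊕b25⊕b27⊕b29⊕b31 = 0⊕1⊕1⊕1⊕1⊕0⊕1⊕1⊕1⊕1⊕1⊕0⊕0⊕1⊕0⊕1 = 1
s2: b2⊕b3⊕b6⊕b7⊕b10⊕b11⊕b14⊕b15⊕b18⊕b19⊕b22⊕b23⊕b26⊕b27⊕b30⊕b31 = 0⊕1⊕1⊕1⊕1⊕0⊕0⊕1⊕1⊕1⊕1⊕0⊕1⊕1⊕0⊕1 = 1
s4: b4⊕b5⊕b6⊕b7⊕b12⊕b13⊕b14⊕b15⊕b20⊕b21⊕b22⊕b23⊕b28⊕b29⊕b30⊕b31 = 0⊕1⊕1⊕1⊕1⊕1⊕0⊕1⊕0⊕1⊕1⊕0⊕1⊕0⊕0⊕1 = 0
s8: b8⊕b9⊕b10⊕b11⊕b12⊕b13⊕b14⊕b15⊕b24⊕b25⊕b26⊕b27⊕b28⊕b29⊕b30⊕b31 = 1⊕1⊕1⊕0⊕1⊕1⊕0⊕1⊕0⊕0⊕1⊕1⊕1⊕0⊕0⊕1 = 0
s16: b16⊕b17⊕b18⊕b19⊕b20⊕b21⊕b22⊕b23⊕b24⊕b25⊕b26⊕b27⊕b28⊕b29⊕b30⊕b31 = 1⊕1⊕1⊕1⊕0⊕1⊕1⊕0⊕0⊕0⊕1⊕1⊕1⊕0⊕0⊕1 = 0
Syndrome (s16...s1) = 00011 → position 3.
Overall parity (XOR of all 32 bits, including p0): 1⊕0⊕0⊕1⊕0⊕1⊕1⊕1⊕1⊕1⊕1⊕0⊕1⊕1⊕0⊕1⊕1⊕1⊕1⊕1⊕0⊕1⊕1⊕0⊕0⊕0⊕1⊕1⊕1⊕0⊕0⊕1 = 1
Overall=1, syndrome position=3 → single-bit error at position 3.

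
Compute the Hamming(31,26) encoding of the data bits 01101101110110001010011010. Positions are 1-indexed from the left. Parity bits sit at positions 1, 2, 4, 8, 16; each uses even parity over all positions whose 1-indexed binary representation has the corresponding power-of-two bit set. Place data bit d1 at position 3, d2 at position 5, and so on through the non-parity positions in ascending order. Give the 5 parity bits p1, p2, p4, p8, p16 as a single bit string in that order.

Place data bits at non-power-of-two positions: b3=0, b5=1, b6=1, b7=0, b9=1, b10=1, b11=0, b12=1, b13=1, b14=1, b15=0, b17=1, b18=1, b19=0, b20=0, b21=0, b22=1, b23=0, b24=1, b25=0, b26=0, b27=1, b28=1, b29=0, b30=1, b31=0.
p1 = XOR of data positions {3,5,7,9,11,13,15,17,19,21,23,25,27,29,31} = 0⊕1⊕0⊕1⊕0⊕1⊕0⊕1⊕0⊕0⊕0⊕0⊕1⊕0⊕0 = 1
p2 = XOR of data positions {3,6,7,10,11,14,15,18,19,22,23,26,27,30,31} = 0⊕1⊕0⊕1⊕0⊕1⊕0⊕1⊕0⊕1⊕0⊕0⊕1⊕1⊕0 = 1
p4 = XOR of data positions {5,6,7,12,13,14,15,20,21,22,23,28,29,30,31} = 1⊕1⊕0⊕1⊕1⊕1⊕0⊕0⊕0⊕1⊕0⊕1⊕0⊕1⊕0 = 0
p8 = XOR of data positions {9,10,11,12,13,14,15,24,25,26,27,28,29,30,31} = 1⊕1⊕0⊕1⊕1⊕1⊕0⊕1⊕0⊕0⊕1⊕1⊕0⊕1⊕0 = 1
p16 = XOR of data positions {17,18,19,20,21,22,23,24,25,26,27,28,29,30,31} = 1⊕1⊕0⊕0⊕0⊕1⊕0⊕1⊕0⊕0⊕1⊕1⊕0⊕1⊕0 = 1
Parity bits p1,p2,p4,p8,p16 = 11011

11011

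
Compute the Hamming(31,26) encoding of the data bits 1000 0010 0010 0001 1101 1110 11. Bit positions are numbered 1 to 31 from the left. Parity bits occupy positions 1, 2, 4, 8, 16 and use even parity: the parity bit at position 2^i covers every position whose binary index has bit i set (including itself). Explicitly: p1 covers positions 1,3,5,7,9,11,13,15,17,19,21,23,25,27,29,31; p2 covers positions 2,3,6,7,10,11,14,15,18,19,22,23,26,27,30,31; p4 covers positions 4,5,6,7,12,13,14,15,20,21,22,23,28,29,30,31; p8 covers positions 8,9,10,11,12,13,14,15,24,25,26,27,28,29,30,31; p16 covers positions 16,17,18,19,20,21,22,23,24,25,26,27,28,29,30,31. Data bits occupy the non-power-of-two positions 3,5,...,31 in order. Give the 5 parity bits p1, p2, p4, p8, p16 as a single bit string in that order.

01101

Place data bits at non-power-of-two positions: b3=1, b5=0, b6=0, b7=0, b9=0, b10=0, b11=1, b12=0, b13=0, b14=0, b15=1, b17=0, b18=0, b19=0, b20=0, b21=1, b22=1, b23=1, b24=0, b25=1, b26=1, b27=1, b28=1, b29=0, b30=1, b31=1.
p1 = XOR of data positions {3,5,7,9,11,13,15,17,19,21,23,25,27,29,31} = 1⊕0⊕0⊕0⊕1⊕0⊕1⊕0⊕0⊕1⊕1⊕1⊕1⊕0⊕1 = 0
p2 = XOR of data positions {3,6,7,10,11,14,15,18,19,22,23,26,27,30,31} = 1⊕0⊕0⊕0⊕1⊕0⊕1⊕0⊕0⊕1⊕1⊕1⊕1⊕1⊕1 = 1
p4 = XOR of data positions {5,6,7,12,13,14,15,20,21,22,23,28,29,30,31} = 0⊕0⊕0⊕0⊕0⊕0⊕1⊕0⊕1⊕1⊕1⊕1⊕0⊕1⊕1 = 1
p8 = XOR of data positions {9,10,11,12,13,14,15,24,25,26,27,28,29,30,31} = 0⊕0⊕1⊕0⊕0⊕0⊕1⊕0⊕1⊕1⊕1⊕1⊕0⊕1⊕1 = 0
p16 = XOR of data positions {17,18,19,20,21,22,23,24,25,26,27,28,29,30,31} = 0⊕0⊕0⊕0⊕1⊕1⊕1⊕0⊕1⊕1⊕1⊕1⊕0⊕1⊕1 = 1
Parity bits p1,p2,p4,p8,p16 = 01101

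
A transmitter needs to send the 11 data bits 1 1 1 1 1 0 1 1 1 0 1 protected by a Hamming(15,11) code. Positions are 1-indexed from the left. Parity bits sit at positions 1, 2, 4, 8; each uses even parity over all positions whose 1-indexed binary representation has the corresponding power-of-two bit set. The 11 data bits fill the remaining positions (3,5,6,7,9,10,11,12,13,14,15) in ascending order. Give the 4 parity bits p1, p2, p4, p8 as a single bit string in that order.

Place data bits at non-power-of-two positions: b3=1, b5=1, b6=1, b7=1, b9=1, b10=0, b11=1, b12=1, b13=1, b14=0, b15=1.
p1 = XOR of data positions {3,5,7,9,11,13,15} = 1⊕1⊕1⊕1⊕1⊕1⊕1 = 1
p2 = XOR of data positions {3,6,7,10,11,14,15} = 1⊕1⊕1⊕0⊕1⊕0⊕1 = 1
p4 = XOR of data positions {5,6,7,12,13,14,15} = 1⊕1⊕1⊕1⊕1⊕0⊕1 = 0
p8 = XOR of data positions {9,10,11,12,13,14,15} = 1⊕0⊕1⊕1⊕1⊕0⊕1 = 1
Parity bits p1,p2,p4,p8 = 1101

1101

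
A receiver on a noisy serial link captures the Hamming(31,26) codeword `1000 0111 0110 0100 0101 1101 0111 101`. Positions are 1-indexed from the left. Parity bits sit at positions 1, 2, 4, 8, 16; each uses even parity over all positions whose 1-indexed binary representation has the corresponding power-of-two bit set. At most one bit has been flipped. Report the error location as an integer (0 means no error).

s1: b1⊕b3⊕b5⊕b7⊕b9⊕b11⊕b13⊕b15⊕b17⊕b19⊕b21⊕b23⊕b25⊕b27⊕b29⊕b31 = 1⊕0⊕0⊕1⊕0⊕1⊕0⊕0⊕0⊕0⊕1⊕0⊕0⊕1⊕1⊕1 = 1
s2: b2⊕b3⊕b6⊕b7⊕b10⊕b11⊕b14⊕b15⊕b18⊕b19⊕b22⊕b23⊕b26⊕b27⊕b30⊕b31 = 0⊕0⊕1⊕1⊕1⊕1⊕1⊕0⊕1⊕0⊕1⊕0⊕1⊕1⊕0⊕1 = 0
s4: b4⊕b5⊕b6⊕b7⊕b12⊕b13⊕b14⊕b15⊕b20⊕b21⊕b22⊕b23⊕b28⊕b29⊕b30⊕b31 = 0⊕0⊕1⊕1⊕0⊕0⊕1⊕0⊕1⊕1⊕1⊕0⊕1⊕1⊕0⊕1 = 1
s8: b8⊕b9⊕b10⊕b11⊕b12⊕b13⊕b14⊕b15⊕b24⊕b25⊕b26⊕b27⊕b28⊕b29⊕b30⊕b31 = 1⊕0⊕1⊕1⊕0⊕0⊕1⊕0⊕1⊕0⊕1⊕1⊕1⊕1⊕0⊕1 = 0
s16: b16⊕b17⊕b18⊕b19⊕b20⊕b21⊕b22⊕b23⊕b24⊕b25⊕b26⊕b27⊕b28⊕b29⊕b30⊕b31 = 0⊕0⊕1⊕0⊕1⊕1⊕1⊕0⊕1⊕0⊕1⊕1⊕1⊕1⊕0⊕1 = 0
Syndrome (s16...s1) = 00101 → position 5.

5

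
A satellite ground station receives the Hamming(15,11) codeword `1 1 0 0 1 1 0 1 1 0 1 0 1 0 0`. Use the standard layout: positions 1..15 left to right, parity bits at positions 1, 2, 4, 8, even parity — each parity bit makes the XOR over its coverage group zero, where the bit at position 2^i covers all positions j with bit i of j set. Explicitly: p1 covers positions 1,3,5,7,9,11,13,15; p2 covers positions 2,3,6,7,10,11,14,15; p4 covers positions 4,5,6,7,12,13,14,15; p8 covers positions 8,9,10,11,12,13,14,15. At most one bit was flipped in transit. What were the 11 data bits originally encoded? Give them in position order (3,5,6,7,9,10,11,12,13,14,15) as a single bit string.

s1: b1⊕b3⊕b5⊕b7⊕b9⊕b11⊕b13⊕b15 = 1⊕0⊕1⊕0⊕1⊕1⊕1⊕0 = 1
s2: b2⊕b3⊕b6⊕b7⊕b10⊕b11⊕b14⊕b15 = 1⊕0⊕1⊕0⊕0⊕1⊕0⊕0 = 1
s4: b4⊕b5⊕b6⊕b7⊕b12⊕b13⊕b14⊕b15 = 0⊕1⊕1⊕0⊕0⊕1⊕0⊕0 = 1
s8: b8⊕b9⊕b10⊕b11⊕b12⊕b13⊕b14⊕b15 = 1⊕1⊕0⊕1⊕0⊕1⊕0⊕0 = 0
Syndrome (s8...s1) = 0111 → position 7.
Flip bit 7: corrected codeword = 110011111010100
Data bits at positions 3,5,6,7,9,10,11,12,13,14,15: 01111010100

01111010100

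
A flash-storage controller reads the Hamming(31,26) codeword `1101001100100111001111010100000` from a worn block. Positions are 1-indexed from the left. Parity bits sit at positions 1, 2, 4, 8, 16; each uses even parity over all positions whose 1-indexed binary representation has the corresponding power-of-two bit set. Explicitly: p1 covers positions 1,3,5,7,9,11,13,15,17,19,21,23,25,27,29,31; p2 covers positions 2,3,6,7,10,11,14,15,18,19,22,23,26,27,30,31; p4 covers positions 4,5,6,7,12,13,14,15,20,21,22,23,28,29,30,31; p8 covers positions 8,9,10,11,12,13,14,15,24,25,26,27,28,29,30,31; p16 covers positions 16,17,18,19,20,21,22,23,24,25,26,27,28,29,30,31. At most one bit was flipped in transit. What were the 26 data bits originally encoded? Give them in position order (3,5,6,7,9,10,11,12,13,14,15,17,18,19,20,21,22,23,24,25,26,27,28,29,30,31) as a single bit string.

s1: b1⊕b3⊕b5⊕b7⊕b9⊕b11⊕b13⊕b15⊕b17⊕b19⊕b21⊕b23⊕b25⊕b27⊕b29⊕b31 = 1⊕0⊕0⊕1⊕0⊕1⊕0⊕1⊕0⊕1⊕1⊕0⊕0⊕0⊕0⊕0 = 0
s2: b2⊕b3⊕b6⊕b7⊕b10⊕b11⊕b14⊕b15⊕b18⊕b19⊕b22⊕b23⊕b26⊕b27⊕b30⊕b31 = 1⊕0⊕0⊕1⊕0⊕1⊕1⊕1⊕0⊕1⊕1⊕0⊕1⊕0⊕0⊕0 = 0
s4: b4⊕b5⊕b6⊕b7⊕b12⊕b13⊕b14⊕b15⊕b20⊕b21⊕b22⊕b23⊕b28⊕b29⊕b30⊕b31 = 1⊕0⊕0⊕1⊕0⊕0⊕1⊕1⊕1⊕1⊕1⊕0⊕0⊕0⊕0⊕0 = 1
s8: b8⊕b9⊕b10⊕b11⊕b12⊕b13⊕b14⊕b15⊕b24⊕b25⊕b26⊕b27⊕b28⊕b29⊕b30⊕b31 = 1⊕0⊕0⊕1⊕0⊕0⊕1⊕1⊕1⊕0⊕1⊕0⊕0⊕0⊕0⊕0 = 0
s16: b16⊕b17⊕b18⊕b19⊕b20⊕b21⊕b22⊕b23⊕b24⊕b25⊕b26⊕b27⊕b28⊕b29⊕b30⊕b31 = 1⊕0⊕0⊕1⊕1⊕1⊕1⊕0⊕1⊕0⊕1⊕0⊕0⊕0⊕0⊕0 = 1
Syndrome (s16...s1) = 10100 → position 20.
Flip bit 20: corrected codeword = 1101001100100111001011010100000
Data bits at positions 3,5,6,7,9,10,11,12,13,14,15,17,18,19,20,21,22,23,24,25,26,27,28,29,30,31: 00010010011001011010100000

00010010011001011010100000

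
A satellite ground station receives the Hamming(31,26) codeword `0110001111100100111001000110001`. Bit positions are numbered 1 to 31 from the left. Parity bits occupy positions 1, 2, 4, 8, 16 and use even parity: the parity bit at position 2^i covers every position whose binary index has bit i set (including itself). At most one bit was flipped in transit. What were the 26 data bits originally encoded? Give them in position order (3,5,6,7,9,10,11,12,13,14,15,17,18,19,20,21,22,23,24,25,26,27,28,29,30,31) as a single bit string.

s1: b1⊕b3⊕b5⊕b7⊕b9⊕b11⊕b13⊕b15⊕b17⊕b19⊕b21⊕b23⊕b25⊕b27⊕b29⊕b31 = 0⊕1⊕0⊕1⊕1⊕1⊕0⊕0⊕1⊕1⊕0⊕0⊕0⊕1⊕0⊕1 = 0
s2: b2⊕b3⊕b6⊕b7⊕b10⊕b11⊕b14⊕b15⊕b18⊕b19⊕b22⊕b23⊕b26⊕b27⊕b30⊕b31 = 1⊕1⊕0⊕1⊕1⊕1⊕1⊕0⊕1⊕1⊕1⊕0⊕1⊕1⊕0⊕1 = 0
s4: b4⊕b5⊕b6⊕b7⊕b12⊕b13⊕b14⊕b15⊕b20⊕b21⊕b22⊕b23⊕b28⊕b29⊕b30⊕b31 = 0⊕0⊕0⊕1⊕0⊕0⊕1⊕0⊕0⊕0⊕1⊕0⊕0⊕0⊕0⊕1 = 0
s8: b8⊕b9⊕b10⊕b11⊕b12⊕b13⊕b14⊕b15⊕b24⊕b25⊕b26⊕b27⊕b28⊕b29⊕b30⊕b31 = 1⊕1⊕1⊕1⊕0⊕0⊕1⊕0⊕0⊕0⊕1⊕1⊕0⊕0⊕0⊕1 = 0
s16: b16⊕b17⊕b18⊕b19⊕b20⊕b21⊕b22⊕b23⊕b24⊕b25⊕b26⊕b27⊕b28⊕b29⊕b30⊕b31 = 0⊕1⊕1⊕1⊕0⊕0⊕1⊕0⊕0⊕0⊕1⊕1⊕0⊕0⊕0⊕1 = 1
Syndrome (s16...s1) = 10000 → position 16.
Flip bit 16: corrected codeword = 0110001111100101111001000110001
Data bits at positions 3,5,6,7,9,10,11,12,13,14,15,17,18,19,20,21,22,23,24,25,26,27,28,29,30,31: 10011110010111001000110001

10011110010111001000110001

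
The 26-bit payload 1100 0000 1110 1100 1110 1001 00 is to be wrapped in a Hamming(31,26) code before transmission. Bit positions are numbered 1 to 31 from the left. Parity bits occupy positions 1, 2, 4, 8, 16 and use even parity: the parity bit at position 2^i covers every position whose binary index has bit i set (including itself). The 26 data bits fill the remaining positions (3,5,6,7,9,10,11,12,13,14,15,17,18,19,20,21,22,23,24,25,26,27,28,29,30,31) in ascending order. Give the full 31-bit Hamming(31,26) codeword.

Place data bits at non-power-of-two positions: b3=1, b5=1, b6=0, b7=0, b9=0, b10=0, b11=0, b12=0, b13=1, b14=1, b15=1, b17=0, b18=1, b19=1, b20=0, b21=0, b22=1, b23=1, b24=1, b25=0, b26=1, b27=0, b28=0, b29=1, b30=0, b31=0.
p1 = XOR of data positions {3,5,7,9,11,13,15,17,19,21,23,25,27,29,31} = 1⊕1⊕0⊕0⊕0⊕1⊕1⊕0⊕1⊕0⊕1⊕0⊕0⊕1⊕0 = 1
p2 = XOR of data positions {3,6,7,10,11,14,15,18,19,22,23,26,27,30,31} = 1⊕0⊕0⊕0⊕0⊕1⊕1⊕1⊕1⊕1⊕1⊕1⊕0⊕0⊕0 = 0
p4 = XOR of data positions {5,6,7,12,13,14,15,20,21,22,23,28,29,30,31} = 1⊕0⊕0⊕0⊕1⊕1⊕1⊕0⊕0⊕1⊕1⊕0⊕1⊕0⊕0 = 1
p8 = XOR of data positions {9,10,11,12,13,14,15,24,25,26,27,28,29,30,31} = 0⊕0⊕0⊕0⊕1⊕1⊕1⊕1⊕0⊕1⊕0⊕0⊕1⊕0⊕0 = 0
p16 = XOR of data positions {17,18,19,20,21,22,23,24,25,26,27,28,29,30,31} = 0⊕1⊕1⊕0⊕0⊕1⊕1⊕1⊕0⊕1⊕0⊕0⊕1⊕0⊕0 = 1
Codeword b1..b31 = 1011100000001111011001110100100

1011100000001111011001110100100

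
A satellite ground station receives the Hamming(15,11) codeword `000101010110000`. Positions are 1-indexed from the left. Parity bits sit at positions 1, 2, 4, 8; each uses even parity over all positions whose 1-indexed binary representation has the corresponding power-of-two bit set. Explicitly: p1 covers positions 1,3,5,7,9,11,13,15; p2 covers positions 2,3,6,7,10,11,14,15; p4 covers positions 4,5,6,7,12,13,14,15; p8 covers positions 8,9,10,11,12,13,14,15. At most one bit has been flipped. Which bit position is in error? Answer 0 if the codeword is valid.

s1: b1⊕b3⊕b5⊕b7⊕b9⊕b11⊕b13⊕b15 = 0⊕0⊕0⊕0⊕0⊕1⊕0⊕0 = 1
s2: b2⊕b3⊕b6⊕b7⊕b10⊕b11⊕b14⊕b15 = 0⊕0⊕1⊕0⊕1⊕1⊕0⊕0 = 1
s4: b4⊕b5⊕b6⊕b7⊕b12⊕b13⊕b14⊕b15 = 1⊕0⊕1⊕0⊕0⊕0⊕0⊕0 = 0
s8: b8⊕b9⊕b10⊕b11⊕b12⊕b13⊕b14⊕b15 = 1⊕0⊕1⊕1⊕0⊕0⊕0⊕0 = 1
Syndrome (s8...s1) = 1011 → position 11.

11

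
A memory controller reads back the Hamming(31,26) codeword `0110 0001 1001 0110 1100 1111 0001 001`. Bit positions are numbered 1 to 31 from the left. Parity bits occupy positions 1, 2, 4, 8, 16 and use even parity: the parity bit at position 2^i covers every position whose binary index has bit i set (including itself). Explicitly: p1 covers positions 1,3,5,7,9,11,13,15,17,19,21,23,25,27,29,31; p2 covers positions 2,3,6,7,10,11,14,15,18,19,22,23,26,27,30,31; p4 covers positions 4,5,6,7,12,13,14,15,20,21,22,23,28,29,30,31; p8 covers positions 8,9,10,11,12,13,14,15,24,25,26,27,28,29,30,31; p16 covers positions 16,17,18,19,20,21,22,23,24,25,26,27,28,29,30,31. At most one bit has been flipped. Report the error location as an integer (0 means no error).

s1: b1⊕b3⊕b5⊕b7⊕b9⊕b11⊕b13⊕b15⊕b17⊕b19⊕b21⊕b23⊕b25⊕b27⊕b29⊕b31 = 0⊕1⊕0⊕0⊕1⊕0⊕0⊕1⊕1⊕0⊕1⊕1⊕0⊕0⊕0⊕1 = 1
s2: b2⊕b3⊕b6⊕b7⊕b10⊕b11⊕b14⊕b15⊕b18⊕b19⊕b22⊕b23⊕b26⊕b27⊕b30⊕b31 = 1⊕1⊕0⊕0⊕0⊕0⊕1⊕1⊕1⊕0⊕1⊕1⊕0⊕0⊕0⊕1 = 0
s4: b4⊕b5⊕b6⊕b7⊕b12⊕b13⊕b14⊕b15⊕b20⊕b21⊕b22⊕b23⊕b28⊕b29⊕b30⊕b31 = 0⊕0⊕0⊕0⊕1⊕0⊕1⊕1⊕0⊕1⊕1⊕1⊕1⊕0⊕0⊕1 = 0
s8: b8⊕b9⊕b10⊕b11⊕b12⊕b13⊕b14⊕b15⊕b24⊕b25⊕b26⊕b27⊕b28⊕b29⊕b30⊕b31 = 1⊕1⊕0⊕0⊕1⊕0⊕1⊕1⊕1⊕0⊕0⊕0⊕1⊕0⊕0⊕1 = 0
s16: b16⊕b17⊕b18⊕b19⊕b20⊕b21⊕b22⊕b23⊕b24⊕b25⊕b26⊕b27⊕b28⊕b29⊕b30⊕b31 = 0⊕1⊕1⊕0⊕0⊕1⊕1⊕1⊕1⊕0⊕0⊕0⊕1⊕0⊕0⊕1 = 0
Syndrome (s16...s1) = 00001 → position 1.

1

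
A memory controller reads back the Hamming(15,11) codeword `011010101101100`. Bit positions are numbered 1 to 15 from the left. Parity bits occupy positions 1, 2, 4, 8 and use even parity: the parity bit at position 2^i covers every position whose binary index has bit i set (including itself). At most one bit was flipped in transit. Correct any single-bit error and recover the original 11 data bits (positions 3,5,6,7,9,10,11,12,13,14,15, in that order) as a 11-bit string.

11011101100

s1: b1⊕b3⊕b5⊕b7⊕b9⊕b11⊕b13⊕b15 = 0⊕1⊕1⊕1⊕1⊕0⊕1⊕0 = 1
s2: b2⊕b3⊕b6⊕b7⊕b10⊕b11⊕b14⊕b15 = 1⊕1⊕0⊕1⊕1⊕0⊕0⊕0 = 0
s4: b4⊕b5⊕b6⊕b7⊕b12⊕b13⊕b14⊕b15 = 0⊕1⊕0⊕1⊕1⊕1⊕0⊕0 = 0
s8: b8⊕b9⊕b10⊕b11⊕b12⊕b13⊕b14⊕b15 = 0⊕1⊕1⊕0⊕1⊕1⊕0⊕0 = 0
Syndrome (s8...s1) = 0001 → position 1.
Flip bit 1: corrected codeword = 111010101101100
Data bits at positions 3,5,6,7,9,10,11,12,13,14,15: 11011101100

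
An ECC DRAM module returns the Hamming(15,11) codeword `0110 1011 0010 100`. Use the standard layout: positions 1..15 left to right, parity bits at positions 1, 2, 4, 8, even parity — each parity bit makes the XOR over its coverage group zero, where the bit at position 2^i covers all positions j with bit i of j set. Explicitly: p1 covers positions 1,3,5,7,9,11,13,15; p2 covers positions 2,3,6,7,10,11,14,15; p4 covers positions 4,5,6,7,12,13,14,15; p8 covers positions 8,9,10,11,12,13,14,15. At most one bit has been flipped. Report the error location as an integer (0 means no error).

s1: b1⊕b3⊕b5⊕b7⊕b9⊕b11⊕b13⊕b15 = 0⊕1⊕1⊕1⊕0⊕1⊕1⊕0 = 1
s2: b2⊕b3⊕b6⊕b7⊕b10⊕b11⊕b14⊕b15 = 1⊕1⊕0⊕1⊕0⊕1⊕0⊕0 = 0
s4: b4⊕b5⊕b6⊕b7⊕b12⊕b13⊕b14⊕b15 = 0⊕1⊕0⊕1⊕0⊕1⊕0⊕0 = 1
s8: b8⊕b9⊕b10⊕b11⊕b12⊕b13⊕b14⊕b15 = 1⊕0⊕0⊕1⊕0⊕1⊕0⊕0 = 1
Syndrome (s8...s1) = 1101 → position 13.

13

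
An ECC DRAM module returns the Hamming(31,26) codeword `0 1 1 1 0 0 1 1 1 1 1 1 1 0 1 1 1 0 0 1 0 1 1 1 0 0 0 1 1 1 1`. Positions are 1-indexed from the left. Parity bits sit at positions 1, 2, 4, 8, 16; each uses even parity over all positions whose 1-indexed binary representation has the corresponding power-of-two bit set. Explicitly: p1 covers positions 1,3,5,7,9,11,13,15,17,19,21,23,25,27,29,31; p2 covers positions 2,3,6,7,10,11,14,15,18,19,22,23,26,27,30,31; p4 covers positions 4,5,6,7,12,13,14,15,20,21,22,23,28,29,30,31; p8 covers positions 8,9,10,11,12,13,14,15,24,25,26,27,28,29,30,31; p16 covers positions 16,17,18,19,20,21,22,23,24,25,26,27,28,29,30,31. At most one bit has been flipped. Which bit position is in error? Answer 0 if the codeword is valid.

s1: b1⊕b3⊕b5⊕b7⊕b9⊕b11⊕b13⊕b15⊕b17⊕b19⊕b21⊕b23⊕b25⊕b27⊕b29⊕b31 = 0⊕1⊕0⊕1⊕1⊕1⊕1⊕1⊕1⊕0⊕0⊕1⊕0⊕0⊕1⊕1 = 0
s2: b2⊕b3⊕b6⊕b7⊕b10⊕b11⊕b14⊕b15⊕b18⊕b19⊕b22⊕b23⊕b26⊕b27⊕b30⊕b31 = 1⊕1⊕0⊕1⊕1⊕1⊕0⊕1⊕0⊕0⊕1⊕1⊕0⊕0⊕1⊕1 = 0
s4: b4⊕b5⊕b6⊕b7⊕b12⊕b13⊕b14⊕b15⊕b20⊕b21⊕b22⊕b23⊕b28⊕b29⊕b30⊕b31 = 1⊕0⊕0⊕1⊕1⊕1⊕0⊕1⊕1⊕0⊕1⊕1⊕1⊕1⊕1⊕1 = 0
s8: b8⊕b9⊕b10⊕b11⊕b12⊕b13⊕b14⊕b15⊕b24⊕b25⊕b26⊕b27⊕b28⊕b29⊕b30⊕b31 = 1⊕1⊕1⊕1⊕1⊕1⊕0⊕1⊕1⊕0⊕0⊕0⊕1⊕1⊕1⊕1 = 0
s16: b16⊕b17⊕b18⊕b19⊕b20⊕b21⊕b22⊕b23⊕b24⊕b25⊕b26⊕b27⊕b28⊕b29⊕b30⊕b31 = 1⊕1⊕0⊕0⊕1⊕0⊕1⊕1⊕1⊕0⊕0⊕0⊕1⊕1⊕1⊕1 = 0
Syndrome (s16...s1) = 00000 → position 0 (no error).

0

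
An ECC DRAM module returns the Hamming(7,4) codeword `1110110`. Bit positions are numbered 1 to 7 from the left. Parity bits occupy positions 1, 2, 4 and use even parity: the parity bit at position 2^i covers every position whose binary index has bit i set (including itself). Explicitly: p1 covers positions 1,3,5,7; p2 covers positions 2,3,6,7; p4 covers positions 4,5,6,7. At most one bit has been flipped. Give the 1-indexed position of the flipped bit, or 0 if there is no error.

3

s1: b1⊕b3⊕b5⊕b7 = 1⊕1⊕1⊕0 = 1
s2: b2⊕b3⊕b6⊕b7 = 1⊕1⊕1⊕0 = 1
s4: b4⊕b5⊕b6⊕b7 = 0⊕1⊕1⊕0 = 0
Syndrome (s4...s1) = 011 → position 3.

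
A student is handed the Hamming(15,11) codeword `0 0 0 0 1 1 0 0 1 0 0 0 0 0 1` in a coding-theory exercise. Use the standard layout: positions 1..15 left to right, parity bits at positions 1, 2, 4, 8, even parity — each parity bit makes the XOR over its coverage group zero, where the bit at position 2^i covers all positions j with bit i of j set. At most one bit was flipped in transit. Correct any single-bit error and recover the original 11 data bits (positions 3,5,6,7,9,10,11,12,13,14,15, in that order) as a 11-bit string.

00101000001

s1: b1⊕b3⊕b5⊕b7⊕b9⊕b11⊕b13⊕b15 = 0⊕0⊕1⊕0⊕1⊕0⊕0⊕1 = 1
s2: b2⊕b3⊕b6⊕b7⊕b10⊕b11⊕b14⊕b15 = 0⊕0⊕1⊕0⊕0⊕0⊕0⊕1 = 0
s4: b4⊕b5⊕b6⊕b7⊕b12⊕b13⊕b14⊕b15 = 0⊕1⊕1⊕0⊕0⊕0⊕0⊕1 = 1
s8: b8⊕b9⊕b10⊕b11⊕b12⊕b13⊕b14⊕b15 = 0⊕1⊕0⊕0⊕0⊕0⊕0⊕1 = 0
Syndrome (s8...s1) = 0101 → position 5.
Flip bit 5: corrected codeword = 000001001000001
Data bits at positions 3,5,6,7,9,10,11,12,13,14,15: 00101000001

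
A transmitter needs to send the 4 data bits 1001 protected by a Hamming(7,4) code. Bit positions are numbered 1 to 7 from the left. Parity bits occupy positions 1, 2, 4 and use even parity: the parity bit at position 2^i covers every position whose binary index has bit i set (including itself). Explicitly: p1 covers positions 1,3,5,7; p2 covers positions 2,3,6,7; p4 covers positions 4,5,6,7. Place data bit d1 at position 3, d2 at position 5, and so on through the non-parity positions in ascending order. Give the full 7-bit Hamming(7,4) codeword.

Place data bits at non-power-of-two positions: b3=1, b5=0, b6=0, b7=1.
p1 = XOR of data positions {3,5,7} = 1⊕0⊕1 = 0
p2 = XOR of data positions {3,6,7} = 1⊕0⊕1 = 0
p4 = XOR of data positions {5,6,7} = 0⊕0⊕1 = 1
Codeword b1..b7 = 0011001

0011001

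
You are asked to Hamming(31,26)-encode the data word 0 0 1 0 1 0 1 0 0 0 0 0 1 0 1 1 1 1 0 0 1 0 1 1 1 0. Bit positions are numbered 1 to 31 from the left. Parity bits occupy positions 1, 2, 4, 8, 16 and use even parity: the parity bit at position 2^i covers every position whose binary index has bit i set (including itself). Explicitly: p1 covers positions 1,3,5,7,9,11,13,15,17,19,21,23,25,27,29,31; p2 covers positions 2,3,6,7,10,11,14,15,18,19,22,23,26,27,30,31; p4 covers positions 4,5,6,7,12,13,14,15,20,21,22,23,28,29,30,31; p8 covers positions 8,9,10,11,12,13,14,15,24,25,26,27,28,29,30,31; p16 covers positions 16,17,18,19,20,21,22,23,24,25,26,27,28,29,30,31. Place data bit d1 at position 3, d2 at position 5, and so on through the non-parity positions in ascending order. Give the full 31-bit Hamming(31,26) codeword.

Place data bits at non-power-of-two positions: b3=0, b5=0, b6=1, b7=0, b9=1, b10=0, b11=1, b12=0, b13=0, b14=0, b15=0, b17=0, b18=1, b19=0, b20=1, b21=1, b22=1, b23=1, b24=0, b25=0, b26=1, b27=0, b28=1, b29=1, b30=1, b31=0.
p1 = XOR of data positions {3,5,7,9,11,13,15,17,19,21,23,25,27,29,31} = 0⊕0⊕0⊕1⊕1⊕0⊕0⊕0⊕0⊕1⊕1⊕0⊕0⊕1⊕0 = 1
p2 = XOR of data positions {3,6,7,10,11,14,15,18,19,22,23,26,27,30,31} = 0⊕1⊕0⊕0⊕1⊕0⊕0⊕1⊕0⊕1⊕1⊕1⊕0⊕1⊕0 = 1
p4 = XOR of data positions {5,6,7,12,13,14,15,20,21,22,23,28,29,30,31} = 0⊕1⊕0⊕0⊕0⊕0⊕0⊕1⊕1⊕1⊕1⊕1⊕1⊕1⊕0 = 0
p8 = XOR of data positions {9,10,11,12,13,14,15,24,25,26,27,28,29,30,31} = 1⊕0⊕1⊕0⊕0⊕0⊕0⊕0⊕0⊕1⊕0⊕1⊕1⊕1⊕0 = 0
p16 = XOR of data positions {17,18,19,20,21,22,23,24,25,26,27,28,29,30,31} = 0⊕1⊕0⊕1⊕1⊕1⊕1⊕0⊕0⊕1⊕0⊕1⊕1⊕1⊕0 = 1
Codeword b1..b31 = 1100010010100001010111100101110

1100010010100001010111100101110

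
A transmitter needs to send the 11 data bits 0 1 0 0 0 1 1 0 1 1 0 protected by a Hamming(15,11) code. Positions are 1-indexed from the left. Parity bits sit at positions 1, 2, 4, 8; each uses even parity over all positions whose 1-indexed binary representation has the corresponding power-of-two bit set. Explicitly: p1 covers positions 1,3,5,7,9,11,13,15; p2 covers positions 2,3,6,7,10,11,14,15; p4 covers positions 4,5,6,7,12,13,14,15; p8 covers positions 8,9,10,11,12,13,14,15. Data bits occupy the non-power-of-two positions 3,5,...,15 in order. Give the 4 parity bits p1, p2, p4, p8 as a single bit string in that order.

1110

Place data bits at non-power-of-two positions: b3=0, b5=1, b6=0, b7=0, b9=0, b10=1, b11=1, b12=0, b13=1, b14=1, b15=0.
p1 = XOR of data positions {3,5,7,9,11,13,15} = 0⊕1⊕0⊕0⊕1⊕1⊕0 = 1
p2 = XOR of data positions {3,6,7,10,11,14,15} = 0⊕0⊕0⊕1⊕1⊕1⊕0 = 1
p4 = XOR of data positions {5,6,7,12,13,14,15} = 1⊕0⊕0⊕0⊕1⊕1⊕0 = 1
p8 = XOR of data positions {9,10,11,12,13,14,15} = 0⊕1⊕1⊕0⊕1⊕1⊕0 = 0
Parity bits p1,p2,p4,p8 = 1110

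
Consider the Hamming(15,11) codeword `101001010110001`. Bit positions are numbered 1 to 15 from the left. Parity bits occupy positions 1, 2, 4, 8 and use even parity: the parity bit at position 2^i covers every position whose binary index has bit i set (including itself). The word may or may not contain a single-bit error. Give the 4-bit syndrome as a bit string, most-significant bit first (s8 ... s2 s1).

s1: b1⊕b3⊕b5⊕b7⊕b9⊕b11⊕b13⊕b15 = 1⊕1⊕0⊕0⊕0⊕1⊕0⊕1 = 0
s2: b2⊕b3⊕b6⊕b7⊕b10⊕b11⊕b14⊕b15 = 0⊕1⊕1⊕0⊕1⊕1⊕0⊕1 = 1
s4: b4⊕b5⊕b6⊕b7⊕b12⊕b13⊕b14⊕b15 = 0⊕0⊕1⊕0⊕0⊕0⊕0⊕1 = 0
s8: b8⊕b9⊕b10⊕b11⊕b12⊕b13⊕b14⊕b15 = 1⊕0⊕1⊕1⊕0⊕0⊕0⊕1 = 0
Syndrome (s8...s1) = 0010 → position 2.

0010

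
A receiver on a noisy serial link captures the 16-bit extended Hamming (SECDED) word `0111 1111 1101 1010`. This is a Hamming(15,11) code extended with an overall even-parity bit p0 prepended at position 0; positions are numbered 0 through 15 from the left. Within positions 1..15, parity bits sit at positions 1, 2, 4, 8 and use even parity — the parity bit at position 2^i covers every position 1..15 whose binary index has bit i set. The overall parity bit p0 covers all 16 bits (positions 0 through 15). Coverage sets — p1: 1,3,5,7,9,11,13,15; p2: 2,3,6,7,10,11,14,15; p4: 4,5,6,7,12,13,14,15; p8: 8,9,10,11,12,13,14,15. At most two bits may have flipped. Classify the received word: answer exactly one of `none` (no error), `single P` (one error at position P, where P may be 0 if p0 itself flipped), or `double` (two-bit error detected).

s1: b1⊕b3⊕b5⊕b7⊕b9⊕b11⊕b13⊕b15 = 1⊕1⊕1⊕1⊕1⊕1⊕0⊕0 = 0
s2: b2⊕b3⊕b6⊕b7⊕b10⊕b11⊕b14⊕b15 = 1⊕1⊕1⊕1⊕0⊕1⊕1⊕0 = 0
s4: b4⊕b5⊕b6⊕b7⊕b12⊕b13⊕b14⊕b15 = 1⊕1⊕1⊕1⊕1⊕0⊕1⊕0 = 0
s8: b8⊕b9⊕b10⊕b11⊕b12⊕b13⊕b14⊕b15 = 1⊕1⊕0⊕1⊕1⊕0⊕1⊕0 = 1
Syndrome (s8...s1) = 1000 → position 8.
Overall parity (XOR of all 16 bits, including p0): 0⊕1⊕1⊕1⊕1⊕1⊕1⊕1⊕1⊕1⊕0⊕1⊕1⊕0⊕1⊕0 = 0
Overall=0, syndrome position=8 → double-bit error detected (uncorrectable).

double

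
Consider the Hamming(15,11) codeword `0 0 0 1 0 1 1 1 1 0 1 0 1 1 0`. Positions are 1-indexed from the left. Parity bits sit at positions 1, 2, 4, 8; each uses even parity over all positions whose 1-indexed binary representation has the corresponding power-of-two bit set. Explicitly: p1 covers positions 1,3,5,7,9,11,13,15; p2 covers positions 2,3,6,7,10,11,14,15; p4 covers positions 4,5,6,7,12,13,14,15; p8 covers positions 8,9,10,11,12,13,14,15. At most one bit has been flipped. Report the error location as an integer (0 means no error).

s1: b1⊕b3⊕b5⊕b7⊕b9⊕b11⊕b13⊕b15 = 0⊕0⊕0⊕1⊕1⊕1⊕1⊕0 = 0
s2: b2⊕b3⊕b6⊕b7⊕b10⊕b11⊕b14⊕b15 = 0⊕0⊕1⊕1⊕0⊕1⊕1⊕0 = 0
s4: b4⊕b5⊕b6⊕b7⊕b12⊕b13⊕b14⊕b15 = 1⊕0⊕1⊕1⊕0⊕1⊕1⊕0 = 1
s8: b8⊕b9⊕b10⊕b11⊕b12⊕b13⊕b14⊕b15 = 1⊕1⊕0⊕1⊕0⊕1⊕1⊕0 = 1
Syndrome (s8...s1) = 1100 → position 12.

12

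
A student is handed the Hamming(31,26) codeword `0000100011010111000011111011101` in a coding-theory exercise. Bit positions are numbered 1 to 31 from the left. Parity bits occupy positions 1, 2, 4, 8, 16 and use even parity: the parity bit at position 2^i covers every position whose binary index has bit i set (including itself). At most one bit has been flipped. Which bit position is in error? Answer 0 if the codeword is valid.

s1: b1⊕b3⊕b5⊕b7⊕b9⊕b11⊕b13⊕b15⊕b17⊕b19⊕b21⊕b23⊕b25⊕b27⊕b29⊕b31 = 0⊕0⊕1⊕0⊕1⊕0⊕0⊕1⊕0⊕0⊕1⊕1⊕1⊕1⊕1⊕1 = 1
s2: b2⊕b3⊕b6⊕b7⊕b10⊕b11⊕b14⊕b15⊕b18⊕b19⊕b22⊕b23⊕b26⊕b27⊕b30⊕b31 = 0⊕0⊕0⊕0⊕1⊕0⊕1⊕1⊕0⊕0⊕1⊕1⊕0⊕1⊕0⊕1 = 1
s4: b4⊕b5⊕b6⊕b7⊕b12⊕b13⊕b14⊕b15⊕b20⊕b21⊕b22⊕b23⊕b28⊕b29⊕b30⊕b31 = 0⊕1⊕0⊕0⊕1⊕0⊕1⊕1⊕0⊕1⊕1⊕1⊕1⊕1⊕0⊕1 = 0
s8: b8⊕b9⊕b10⊕b11⊕b12⊕b13⊕b14⊕b15⊕b24⊕b25⊕b26⊕b27⊕b28⊕b29⊕b30⊕b31 = 0⊕1⊕1⊕0⊕1⊕0⊕1⊕1⊕1⊕1⊕0⊕1⊕1⊕1⊕0⊕1 = 1
s16: b16⊕b17⊕b18⊕b19⊕b20⊕b21⊕b22⊕b23⊕b24⊕b25⊕b26⊕b27⊕b28⊕b29⊕b30⊕b31 = 1⊕0⊕0⊕0⊕0⊕1⊕1⊕1⊕1⊕1⊕0⊕1⊕1⊕1⊕0⊕1 = 0
Syndrome (s16...s1) = 01011 → position 11.

11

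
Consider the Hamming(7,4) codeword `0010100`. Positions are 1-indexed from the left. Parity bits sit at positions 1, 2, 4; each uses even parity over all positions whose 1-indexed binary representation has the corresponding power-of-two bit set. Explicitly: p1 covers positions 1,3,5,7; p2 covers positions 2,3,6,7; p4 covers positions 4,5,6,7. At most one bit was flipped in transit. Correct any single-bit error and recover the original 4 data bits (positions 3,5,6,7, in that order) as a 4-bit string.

1110

s1: b1⊕b3⊕b5⊕b7 = 0⊕1⊕1⊕0 = 0
s2: b2⊕b3⊕b6⊕b7 = 0⊕1⊕0⊕0 = 1
s4: b4⊕b5⊕b6⊕b7 = 0⊕1⊕0⊕0 = 1
Syndrome (s4...s1) = 110 → position 6.
Flip bit 6: corrected codeword = 0010110
Data bits at positions 3,5,6,7: 1110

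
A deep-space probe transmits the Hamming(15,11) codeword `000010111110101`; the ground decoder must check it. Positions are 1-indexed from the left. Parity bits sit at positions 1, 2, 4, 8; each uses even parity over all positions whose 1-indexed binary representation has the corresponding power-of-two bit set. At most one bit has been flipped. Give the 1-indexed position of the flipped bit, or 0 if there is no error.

s1: b1⊕b3⊕b5⊕b7⊕b9⊕b11⊕b13⊕b15 = 0⊕0⊕1⊕1⊕1⊕1⊕1⊕1 = 0
s2: b2⊕b3⊕b6⊕b7⊕b10⊕b11⊕b14⊕b15 = 0⊕0⊕0⊕1⊕1⊕1⊕0⊕1 = 0
s4: b4⊕b5⊕b6⊕b7⊕b12⊕b13⊕b14⊕b15 = 0⊕1⊕0⊕1⊕0⊕1⊕0⊕1 = 0
s8: b8⊕b9⊕b10⊕b11⊕b12⊕b13⊕b14⊕b15 = 1⊕1⊕1⊕1⊕0⊕1⊕0⊕1 = 0
Syndrome (s8...s1) = 0000 → position 0 (no error).

0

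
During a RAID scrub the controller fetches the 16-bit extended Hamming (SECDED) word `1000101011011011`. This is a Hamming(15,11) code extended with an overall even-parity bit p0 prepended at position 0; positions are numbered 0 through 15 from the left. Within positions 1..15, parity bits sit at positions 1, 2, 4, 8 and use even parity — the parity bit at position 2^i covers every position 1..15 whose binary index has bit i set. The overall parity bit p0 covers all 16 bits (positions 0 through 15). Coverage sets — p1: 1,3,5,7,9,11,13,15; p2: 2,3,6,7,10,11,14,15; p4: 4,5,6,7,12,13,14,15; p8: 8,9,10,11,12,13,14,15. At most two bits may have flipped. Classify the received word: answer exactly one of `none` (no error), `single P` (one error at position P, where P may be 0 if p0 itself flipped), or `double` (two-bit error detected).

single 5

s1: b1⊕b3⊕b5⊕b7⊕b9⊕b11⊕b13⊕b15 = 0⊕0⊕0⊕0⊕1⊕1⊕0⊕1 = 1
s2: b2⊕b3⊕b6⊕b7⊕b10⊕b11⊕b14⊕b15 = 0⊕0⊕1⊕0⊕0⊕1⊕1⊕1 = 0
s4: b4⊕b5⊕b6⊕b7⊕b12⊕b13⊕b14⊕b15 = 1⊕0⊕1⊕0⊕1⊕0⊕1⊕1 = 1
s8: b8⊕b9⊕b10⊕b11⊕b12⊕b13⊕b14⊕b15 = 1⊕1⊕0⊕1⊕1⊕0⊕1⊕1 = 0
Syndrome (s8...s1) = 0101 → position 5.
Overall parity (XOR of all 16 bits, including p0): 1⊕0⊕0⊕0⊕1⊕0⊕1⊕0⊕1⊕1⊕0⊕1⊕1⊕0⊕1⊕1 = 1
Overall=1, syndrome position=5 → single-bit error at position 5.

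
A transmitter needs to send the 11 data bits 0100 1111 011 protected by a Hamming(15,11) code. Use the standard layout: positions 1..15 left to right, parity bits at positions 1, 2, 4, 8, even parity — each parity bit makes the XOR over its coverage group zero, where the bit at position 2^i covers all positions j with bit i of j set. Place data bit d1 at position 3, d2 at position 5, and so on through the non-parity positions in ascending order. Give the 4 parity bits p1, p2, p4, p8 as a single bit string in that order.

Place data bits at non-power-of-two positions: b3=0, b5=1, b6=0, b7=0, b9=1, b10=1, b11=1, b12=1, b13=0, b14=1, b15=1.
p1 = XOR of data positions {3,5,7,9,11,13,15} = 0⊕1⊕0⊕1⊕1⊕0⊕1 = 0
p2 = XOR of data positions {3,6,7,10,11,14,15} = 0⊕0⊕0⊕1⊕1⊕1⊕1 = 0
p4 = XOR of data positions {5,6,7,12,13,14,15} = 1⊕0⊕0⊕1⊕0⊕1⊕1 = 0
p8 = XOR of data positions {9,10,11,12,13,14,15} = 1⊕1⊕1⊕1⊕0⊕1⊕1 = 0
Parity bits p1,p2,p4,p8 = 0000

0000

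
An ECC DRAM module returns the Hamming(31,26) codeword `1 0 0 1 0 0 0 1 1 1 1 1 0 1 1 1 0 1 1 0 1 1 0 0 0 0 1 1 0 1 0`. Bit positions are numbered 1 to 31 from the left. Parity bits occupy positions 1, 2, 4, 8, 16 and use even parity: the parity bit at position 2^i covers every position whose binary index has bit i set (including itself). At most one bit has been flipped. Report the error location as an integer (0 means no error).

s1: b1⊕b3⊕b5⊕b7⊕b9⊕b11⊕b13⊕b15⊕b17⊕b19⊕b21⊕b23⊕b25⊕b27⊕b29⊕b31 = 1⊕0⊕0⊕0⊕1⊕1⊕0⊕1⊕0⊕1⊕1⊕0⊕0⊕1⊕0⊕0 = 1
s2: b2⊕b3⊕b6⊕b7⊕b10⊕b11⊕b14⊕b15⊕b18⊕b19⊕b22⊕b23⊕b26⊕b27⊕b30⊕b31 = 0⊕0⊕0⊕0⊕1⊕1⊕1⊕1⊕1⊕1⊕1⊕0⊕0⊕1⊕1⊕0 = 1
s4: b4⊕b5⊕b6⊕b7⊕b12⊕b13⊕b14⊕b15⊕b20⊕b21⊕b22⊕b23⊕b28⊕b29⊕b30⊕b31 = 1⊕0⊕0⊕0⊕1⊕0⊕1⊕1⊕0⊕1⊕1⊕0⊕1⊕0⊕1⊕0 = 0
s8: b8⊕b9⊕b10⊕b11⊕b12⊕b13⊕b14⊕b15⊕b24⊕b25⊕b26⊕b27⊕b28⊕b29⊕b30⊕b31 = 1⊕1⊕1⊕1⊕1⊕0⊕1⊕1⊕0⊕0⊕0⊕1⊕1⊕0⊕1⊕0 = 0
s16: b16⊕b17⊕b18⊕b19⊕b20⊕b21⊕b22⊕b23⊕b24⊕b25⊕b26⊕b27⊕b28⊕b29⊕b30⊕b31 = 1⊕0⊕1⊕1⊕0⊕1⊕1⊕0⊕0⊕0⊕0⊕1⊕1⊕0⊕1⊕0 = 0
Syndrome (s16...s1) = 00011 → position 3.

3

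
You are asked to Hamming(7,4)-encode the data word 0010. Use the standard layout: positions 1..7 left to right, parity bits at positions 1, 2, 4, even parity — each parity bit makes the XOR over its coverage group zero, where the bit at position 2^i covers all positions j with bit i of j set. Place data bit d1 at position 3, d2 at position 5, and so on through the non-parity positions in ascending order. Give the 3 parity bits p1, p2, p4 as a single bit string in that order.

Place data bits at non-power-of-two positions: b3=0, b5=0, b6=1, b7=0.
p1 = XOR of data positions {3,5,7} = 0⊕0⊕0 = 0
p2 = XOR of data positions {3,6,7} = 0⊕1⊕0 = 1
p4 = XOR of data positions {5,6,7} = 0⊕1⊕0 = 1
Parity bits p1,p2,p4 = 011

011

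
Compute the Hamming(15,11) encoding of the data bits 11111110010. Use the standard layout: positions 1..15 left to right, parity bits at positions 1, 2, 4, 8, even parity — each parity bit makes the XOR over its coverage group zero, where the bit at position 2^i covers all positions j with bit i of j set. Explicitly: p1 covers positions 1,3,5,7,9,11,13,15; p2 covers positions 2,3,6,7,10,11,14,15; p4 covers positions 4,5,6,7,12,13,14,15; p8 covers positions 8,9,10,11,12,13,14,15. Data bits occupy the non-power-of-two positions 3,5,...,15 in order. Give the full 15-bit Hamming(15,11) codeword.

Place data bits at non-power-of-two positions: b3=1, b5=1, b6=1, b7=1, b9=1, b10=1, b11=1, b12=0, b13=0, b14=1, b15=0.
p1 = XOR of data positions {3,5,7,9,11,13,15} = 1⊕1⊕1⊕1⊕1⊕0⊕0 = 1
p2 = XOR of data positions {3,6,7,10,11,14,15} = 1⊕1⊕1⊕1⊕1⊕1⊕0 = 0
p4 = XOR of data positions {5,6,7,12,13,14,15} = 1⊕1⊕1⊕0⊕0⊕1⊕0 = 0
p8 = XOR of data positions {9,10,11,12,13,14,15} = 1⊕1⊕1⊕0⊕0⊕1⊕0 = 0
Codeword b1..b15 = 101011101110010

101011101110010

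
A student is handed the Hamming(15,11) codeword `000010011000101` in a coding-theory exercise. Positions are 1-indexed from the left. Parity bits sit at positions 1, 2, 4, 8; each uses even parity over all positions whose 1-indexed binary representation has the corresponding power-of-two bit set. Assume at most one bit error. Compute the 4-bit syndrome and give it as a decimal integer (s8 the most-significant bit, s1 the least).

s1: b1⊕b3⊕b5⊕b7⊕b9⊕b11⊕b13⊕b15 = 0⊕0⊕1⊕0⊕1⊕0⊕1⊕1 = 0
s2: b2⊕b3⊕b6⊕b7⊕b10⊕b11⊕b14⊕b15 = 0⊕0⊕0⊕0⊕0⊕0⊕0⊕1 = 1
s4: b4⊕b5⊕b6⊕b7⊕b12⊕b13⊕b14⊕b15 = 0⊕1⊕0⊕0⊕0⊕1⊕0⊕1 = 1
s8: b8⊕b9⊕b10⊕b11⊕b12⊕b13⊕b14⊕b15 = 1⊕1⊕0⊕0⊕0⊕1⊕0⊕1 = 0
Syndrome (s8...s1) = 0110 → position 6.

6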